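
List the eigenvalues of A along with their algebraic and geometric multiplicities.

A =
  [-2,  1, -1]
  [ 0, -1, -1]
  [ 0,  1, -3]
λ = -2: alg = 3, geom = 2

Step 1 — factor the characteristic polynomial to read off the algebraic multiplicities:
  χ_A(x) = (x + 2)^3

Step 2 — compute geometric multiplicities via the rank-nullity identity g(λ) = n − rank(A − λI):
  rank(A − (-2)·I) = 1, so dim ker(A − (-2)·I) = n − 1 = 2

Summary:
  λ = -2: algebraic multiplicity = 3, geometric multiplicity = 2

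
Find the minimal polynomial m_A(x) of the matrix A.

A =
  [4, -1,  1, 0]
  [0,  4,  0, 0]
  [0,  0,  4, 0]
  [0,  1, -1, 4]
x^2 - 8*x + 16

The characteristic polynomial is χ_A(x) = (x - 4)^4, so the eigenvalues are known. The minimal polynomial is
  m_A(x) = Π_λ (x − λ)^{k_λ}
where k_λ is the size of the *largest* Jordan block for λ (equivalently, the smallest k with (A − λI)^k v = 0 for every generalised eigenvector v of λ).

  λ = 4: largest Jordan block has size 2, contributing (x − 4)^2

So m_A(x) = (x - 4)^2 = x^2 - 8*x + 16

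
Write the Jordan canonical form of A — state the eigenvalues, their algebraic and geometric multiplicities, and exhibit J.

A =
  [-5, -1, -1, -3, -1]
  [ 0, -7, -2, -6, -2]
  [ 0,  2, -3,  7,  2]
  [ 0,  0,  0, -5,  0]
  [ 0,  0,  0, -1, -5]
J_2(-5) ⊕ J_2(-5) ⊕ J_1(-5)

The characteristic polynomial is
  det(x·I − A) = x^5 + 25*x^4 + 250*x^3 + 1250*x^2 + 3125*x + 3125 = (x + 5)^5

Eigenvalues and multiplicities (the geometric multiplicity of λ is n − rank(A − λI), which equals the number of Jordan blocks for λ):
  λ = -5: algebraic multiplicity = 5, geometric multiplicity = 3

Determining the block sizes for each eigenvalue:
  λ = -5: with am = 5 and gm = 3, the partition is not yet determined (e.g. several partitions of 5 into 3 parts exist). Let N = A − (-5)·I. Computing rank(N^1) = 2, rank(N^2) = 0; the number of blocks of size ≥ j is rank(N^{j−1}) − rank(N^j), giving [3, 2]. So we have 2 block(s) of size 2, 1 block(s) of size 1 → block sizes [2, 2, 1]

Assembling the blocks gives a Jordan form
J =
  [-5,  1,  0,  0,  0]
  [ 0, -5,  0,  0,  0]
  [ 0,  0, -5,  1,  0]
  [ 0,  0,  0, -5,  0]
  [ 0,  0,  0,  0, -5]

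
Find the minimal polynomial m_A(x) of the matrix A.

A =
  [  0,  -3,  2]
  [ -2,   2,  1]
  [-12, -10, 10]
x^3 - 12*x^2 + 48*x - 64

The characteristic polynomial is χ_A(x) = (x - 4)^3, so the eigenvalues are known. The minimal polynomial is
  m_A(x) = Π_λ (x − λ)^{k_λ}
where k_λ is the size of the *largest* Jordan block for λ (equivalently, the smallest k with (A − λI)^k v = 0 for every generalised eigenvector v of λ).

  λ = 4: largest Jordan block has size 3, contributing (x − 4)^3

So m_A(x) = (x - 4)^3 = x^3 - 12*x^2 + 48*x - 64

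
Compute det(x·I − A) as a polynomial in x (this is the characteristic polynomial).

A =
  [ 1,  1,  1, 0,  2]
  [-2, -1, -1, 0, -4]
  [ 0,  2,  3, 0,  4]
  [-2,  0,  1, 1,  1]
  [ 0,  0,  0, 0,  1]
x^5 - 5*x^4 + 10*x^3 - 10*x^2 + 5*x - 1

Expanding det(x·I − A) (e.g. by cofactor expansion or by noting that A is similar to its Jordan form J, which has the same characteristic polynomial as A) gives
  χ_A(x) = x^5 - 5*x^4 + 10*x^3 - 10*x^2 + 5*x - 1
which factors as (x - 1)^5. The eigenvalues (with algebraic multiplicities) are λ = 1 with multiplicity 5.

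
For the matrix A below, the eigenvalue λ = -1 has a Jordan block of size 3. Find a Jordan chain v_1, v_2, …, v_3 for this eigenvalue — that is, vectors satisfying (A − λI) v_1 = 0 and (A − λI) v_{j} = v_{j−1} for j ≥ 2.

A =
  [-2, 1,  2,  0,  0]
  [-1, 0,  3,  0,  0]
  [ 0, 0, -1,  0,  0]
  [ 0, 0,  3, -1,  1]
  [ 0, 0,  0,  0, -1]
A Jordan chain for λ = -1 of length 3:
v_1 = (1, 1, 0, 0, 0)ᵀ
v_2 = (2, 3, 0, 3, 0)ᵀ
v_3 = (0, 0, 1, 0, 0)ᵀ

Let N = A − (-1)·I. We want v_3 with N^3 v_3 = 0 but N^2 v_3 ≠ 0; then v_{j-1} := N · v_j for j = 3, …, 2.

Pick v_3 = (0, 0, 1, 0, 0)ᵀ.
Then v_2 = N · v_3 = (2, 3, 0, 3, 0)ᵀ.
Then v_1 = N · v_2 = (1, 1, 0, 0, 0)ᵀ.

Sanity check: (A − (-1)·I) v_1 = (0, 0, 0, 0, 0)ᵀ = 0. ✓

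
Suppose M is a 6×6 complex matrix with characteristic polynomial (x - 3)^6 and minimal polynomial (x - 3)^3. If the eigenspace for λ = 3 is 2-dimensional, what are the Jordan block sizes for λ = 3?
Block sizes for λ = 3: [3, 3]

Step 1 — from the characteristic polynomial, algebraic multiplicity of λ = 3 is 6. From dim ker(M − (3)·I) = 2, there are exactly 2 Jordan blocks for λ = 3.
Step 2 — from the minimal polynomial, the factor (x − 3)^3 tells us the largest block for λ = 3 has size 3.
Step 3 — with total size 6, 2 blocks, and largest block 3, the block sizes (in nonincreasing order) are [3, 3].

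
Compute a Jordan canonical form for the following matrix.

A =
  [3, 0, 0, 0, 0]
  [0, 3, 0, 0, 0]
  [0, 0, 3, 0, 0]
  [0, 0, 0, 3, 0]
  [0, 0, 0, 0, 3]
J_1(3) ⊕ J_1(3) ⊕ J_1(3) ⊕ J_1(3) ⊕ J_1(3)

The characteristic polynomial is
  det(x·I − A) = x^5 - 15*x^4 + 90*x^3 - 270*x^2 + 405*x - 243 = (x - 3)^5

Eigenvalues and multiplicities (the geometric multiplicity of λ is n − rank(A − λI), which equals the number of Jordan blocks for λ):
  λ = 3: algebraic multiplicity = 5, geometric multiplicity = 5

Determining the block sizes for each eigenvalue:
  λ = 3: gm = am = 5, so every block has size 1 → block sizes [1, 1, 1, 1, 1]

Assembling the blocks gives a Jordan form
J =
  [3, 0, 0, 0, 0]
  [0, 3, 0, 0, 0]
  [0, 0, 3, 0, 0]
  [0, 0, 0, 3, 0]
  [0, 0, 0, 0, 3]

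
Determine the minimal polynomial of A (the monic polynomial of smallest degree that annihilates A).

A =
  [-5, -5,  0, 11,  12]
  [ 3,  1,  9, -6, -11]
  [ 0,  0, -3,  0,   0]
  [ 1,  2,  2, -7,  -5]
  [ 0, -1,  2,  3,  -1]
x^3 + 9*x^2 + 27*x + 27

The characteristic polynomial is χ_A(x) = (x + 3)^5, so the eigenvalues are known. The minimal polynomial is
  m_A(x) = Π_λ (x − λ)^{k_λ}
where k_λ is the size of the *largest* Jordan block for λ (equivalently, the smallest k with (A − λI)^k v = 0 for every generalised eigenvector v of λ).

  λ = -3: largest Jordan block has size 3, contributing (x + 3)^3

So m_A(x) = (x + 3)^3 = x^3 + 9*x^2 + 27*x + 27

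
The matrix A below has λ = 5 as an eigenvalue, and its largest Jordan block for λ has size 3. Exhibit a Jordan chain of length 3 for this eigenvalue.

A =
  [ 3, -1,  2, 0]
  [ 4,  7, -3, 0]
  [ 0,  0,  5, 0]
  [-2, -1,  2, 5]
A Jordan chain for λ = 5 of length 3:
v_1 = (-1, 2, 0, -1)ᵀ
v_2 = (2, -3, 0, 2)ᵀ
v_3 = (0, 0, 1, 0)ᵀ

Let N = A − (5)·I. We want v_3 with N^3 v_3 = 0 but N^2 v_3 ≠ 0; then v_{j-1} := N · v_j for j = 3, …, 2.

Pick v_3 = (0, 0, 1, 0)ᵀ.
Then v_2 = N · v_3 = (2, -3, 0, 2)ᵀ.
Then v_1 = N · v_2 = (-1, 2, 0, -1)ᵀ.

Sanity check: (A − (5)·I) v_1 = (0, 0, 0, 0)ᵀ = 0. ✓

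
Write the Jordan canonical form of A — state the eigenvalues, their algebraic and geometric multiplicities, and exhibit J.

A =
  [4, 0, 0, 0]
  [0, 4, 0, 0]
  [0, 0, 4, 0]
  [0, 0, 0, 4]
J_1(4) ⊕ J_1(4) ⊕ J_1(4) ⊕ J_1(4)

The characteristic polynomial is
  det(x·I − A) = x^4 - 16*x^3 + 96*x^2 - 256*x + 256 = (x - 4)^4

Eigenvalues and multiplicities (the geometric multiplicity of λ is n − rank(A − λI), which equals the number of Jordan blocks for λ):
  λ = 4: algebraic multiplicity = 4, geometric multiplicity = 4

Determining the block sizes for each eigenvalue:
  λ = 4: gm = am = 4, so every block has size 1 → block sizes [1, 1, 1, 1]

Assembling the blocks gives a Jordan form
J =
  [4, 0, 0, 0]
  [0, 4, 0, 0]
  [0, 0, 4, 0]
  [0, 0, 0, 4]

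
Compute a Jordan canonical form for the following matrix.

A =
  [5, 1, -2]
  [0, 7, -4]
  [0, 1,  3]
J_2(5) ⊕ J_1(5)

The characteristic polynomial is
  det(x·I − A) = x^3 - 15*x^2 + 75*x - 125 = (x - 5)^3

Eigenvalues and multiplicities (the geometric multiplicity of λ is n − rank(A − λI), which equals the number of Jordan blocks for λ):
  λ = 5: algebraic multiplicity = 3, geometric multiplicity = 2

Determining the block sizes for each eigenvalue:
  λ = 5: 2 blocks summing to 3 forces exactly one block of size 2 and the rest size 1 → block sizes [2, 1]

Assembling the blocks gives a Jordan form
J =
  [5, 1, 0]
  [0, 5, 0]
  [0, 0, 5]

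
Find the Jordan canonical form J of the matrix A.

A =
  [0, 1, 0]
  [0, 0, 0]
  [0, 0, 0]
J_2(0) ⊕ J_1(0)

The characteristic polynomial is
  det(x·I − A) = x^3

Eigenvalues and multiplicities (the geometric multiplicity of λ is n − rank(A − λI), which equals the number of Jordan blocks for λ):
  λ = 0: algebraic multiplicity = 3, geometric multiplicity = 2

Determining the block sizes for each eigenvalue:
  λ = 0: 2 blocks summing to 3 forces exactly one block of size 2 and the rest size 1 → block sizes [2, 1]

Assembling the blocks gives a Jordan form
J =
  [0, 1, 0]
  [0, 0, 0]
  [0, 0, 0]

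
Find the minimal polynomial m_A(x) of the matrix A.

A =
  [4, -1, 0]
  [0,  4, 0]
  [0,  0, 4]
x^2 - 8*x + 16

The characteristic polynomial is χ_A(x) = (x - 4)^3, so the eigenvalues are known. The minimal polynomial is
  m_A(x) = Π_λ (x − λ)^{k_λ}
where k_λ is the size of the *largest* Jordan block for λ (equivalently, the smallest k with (A − λI)^k v = 0 for every generalised eigenvector v of λ).

  λ = 4: largest Jordan block has size 2, contributing (x − 4)^2

So m_A(x) = (x - 4)^2 = x^2 - 8*x + 16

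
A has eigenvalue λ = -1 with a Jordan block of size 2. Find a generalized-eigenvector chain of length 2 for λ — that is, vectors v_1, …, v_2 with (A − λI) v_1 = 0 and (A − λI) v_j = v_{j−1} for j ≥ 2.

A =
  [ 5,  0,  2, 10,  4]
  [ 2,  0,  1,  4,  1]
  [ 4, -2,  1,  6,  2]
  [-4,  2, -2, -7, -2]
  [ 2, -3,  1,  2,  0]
A Jordan chain for λ = -1 of length 2:
v_1 = (2, 1, 2, -2, 1)ᵀ
v_2 = (0, 0, 1, 0, 0)ᵀ

Let N = A − (-1)·I. We want v_2 with N^2 v_2 = 0 but N^1 v_2 ≠ 0; then v_{j-1} := N · v_j for j = 2, …, 2.

Pick v_2 = (0, 0, 1, 0, 0)ᵀ.
Then v_1 = N · v_2 = (2, 1, 2, -2, 1)ᵀ.

Sanity check: (A − (-1)·I) v_1 = (0, 0, 0, 0, 0)ᵀ = 0. ✓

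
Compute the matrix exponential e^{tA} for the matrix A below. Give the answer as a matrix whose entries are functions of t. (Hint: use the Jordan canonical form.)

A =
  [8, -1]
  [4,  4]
e^{tA} =
  [2*t*exp(6*t) + exp(6*t), -t*exp(6*t)]
  [4*t*exp(6*t), -2*t*exp(6*t) + exp(6*t)]

Strategy: write A = P · J · P⁻¹ where J is a Jordan canonical form, so e^{tA} = P · e^{tJ} · P⁻¹, and e^{tJ} can be computed block-by-block.

A has Jordan form
J =
  [6, 1]
  [0, 6]
(up to reordering of blocks).

Per-block formulas:
  For a 2×2 Jordan block J_2(6): exp(t · J_2(6)) = e^(6t)·(I + t·N), where N is the 2×2 nilpotent shift.

After assembling e^{tJ} and conjugating by P, we get:

e^{tA} =
  [2*t*exp(6*t) + exp(6*t), -t*exp(6*t)]
  [4*t*exp(6*t), -2*t*exp(6*t) + exp(6*t)]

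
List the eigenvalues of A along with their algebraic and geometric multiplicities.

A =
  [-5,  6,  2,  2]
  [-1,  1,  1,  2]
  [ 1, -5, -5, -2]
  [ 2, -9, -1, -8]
λ = -5: alg = 1, geom = 1; λ = -4: alg = 3, geom = 2

Step 1 — factor the characteristic polynomial to read off the algebraic multiplicities:
  χ_A(x) = (x + 4)^3*(x + 5)

Step 2 — compute geometric multiplicities via the rank-nullity identity g(λ) = n − rank(A − λI):
  rank(A − (-5)·I) = 3, so dim ker(A − (-5)·I) = n − 3 = 1
  rank(A − (-4)·I) = 2, so dim ker(A − (-4)·I) = n − 2 = 2

Summary:
  λ = -5: algebraic multiplicity = 1, geometric multiplicity = 1
  λ = -4: algebraic multiplicity = 3, geometric multiplicity = 2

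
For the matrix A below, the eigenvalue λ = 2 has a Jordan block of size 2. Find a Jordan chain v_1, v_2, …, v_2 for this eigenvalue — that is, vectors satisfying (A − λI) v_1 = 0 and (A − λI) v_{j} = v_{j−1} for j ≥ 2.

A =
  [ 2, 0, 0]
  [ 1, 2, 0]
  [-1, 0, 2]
A Jordan chain for λ = 2 of length 2:
v_1 = (0, 1, -1)ᵀ
v_2 = (1, 0, 0)ᵀ

Let N = A − (2)·I. We want v_2 with N^2 v_2 = 0 but N^1 v_2 ≠ 0; then v_{j-1} := N · v_j for j = 2, …, 2.

Pick v_2 = (1, 0, 0)ᵀ.
Then v_1 = N · v_2 = (0, 1, -1)ᵀ.

Sanity check: (A − (2)·I) v_1 = (0, 0, 0)ᵀ = 0. ✓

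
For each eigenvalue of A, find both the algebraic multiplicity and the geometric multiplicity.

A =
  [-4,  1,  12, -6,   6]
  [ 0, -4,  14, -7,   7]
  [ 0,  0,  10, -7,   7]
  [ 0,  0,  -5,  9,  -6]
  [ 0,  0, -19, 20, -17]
λ = -4: alg = 3, geom = 2; λ = 3: alg = 2, geom = 1

Step 1 — factor the characteristic polynomial to read off the algebraic multiplicities:
  χ_A(x) = (x - 3)^2*(x + 4)^3

Step 2 — compute geometric multiplicities via the rank-nullity identity g(λ) = n − rank(A − λI):
  rank(A − (-4)·I) = 3, so dim ker(A − (-4)·I) = n − 3 = 2
  rank(A − (3)·I) = 4, so dim ker(A − (3)·I) = n − 4 = 1

Summary:
  λ = -4: algebraic multiplicity = 3, geometric multiplicity = 2
  λ = 3: algebraic multiplicity = 2, geometric multiplicity = 1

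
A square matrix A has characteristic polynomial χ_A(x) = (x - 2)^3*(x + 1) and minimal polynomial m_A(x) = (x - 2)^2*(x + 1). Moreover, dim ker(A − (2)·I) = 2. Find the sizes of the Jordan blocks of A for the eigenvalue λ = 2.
Block sizes for λ = 2: [2, 1]

Step 1 — from the characteristic polynomial, algebraic multiplicity of λ = 2 is 3. From dim ker(A − (2)·I) = 2, there are exactly 2 Jordan blocks for λ = 2.
Step 2 — from the minimal polynomial, the factor (x − 2)^2 tells us the largest block for λ = 2 has size 2.
Step 3 — with total size 3, 2 blocks, and largest block 2, the block sizes (in nonincreasing order) are [2, 1].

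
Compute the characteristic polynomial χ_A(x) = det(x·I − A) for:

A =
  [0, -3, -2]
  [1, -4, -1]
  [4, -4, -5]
x^3 + 9*x^2 + 27*x + 27

Expanding det(x·I − A) (e.g. by cofactor expansion or by noting that A is similar to its Jordan form J, which has the same characteristic polynomial as A) gives
  χ_A(x) = x^3 + 9*x^2 + 27*x + 27
which factors as (x + 3)^3. The eigenvalues (with algebraic multiplicities) are λ = -3 with multiplicity 3.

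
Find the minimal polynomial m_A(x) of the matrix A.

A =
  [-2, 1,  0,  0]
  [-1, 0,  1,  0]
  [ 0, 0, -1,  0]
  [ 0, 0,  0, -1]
x^3 + 3*x^2 + 3*x + 1

The characteristic polynomial is χ_A(x) = (x + 1)^4, so the eigenvalues are known. The minimal polynomial is
  m_A(x) = Π_λ (x − λ)^{k_λ}
where k_λ is the size of the *largest* Jordan block for λ (equivalently, the smallest k with (A − λI)^k v = 0 for every generalised eigenvector v of λ).

  λ = -1: largest Jordan block has size 3, contributing (x + 1)^3

So m_A(x) = (x + 1)^3 = x^3 + 3*x^2 + 3*x + 1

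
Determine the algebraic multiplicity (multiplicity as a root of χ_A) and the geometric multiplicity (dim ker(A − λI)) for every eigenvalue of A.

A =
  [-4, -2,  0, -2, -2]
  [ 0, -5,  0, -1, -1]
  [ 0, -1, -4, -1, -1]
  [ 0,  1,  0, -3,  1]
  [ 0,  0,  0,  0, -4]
λ = -4: alg = 5, geom = 4

Step 1 — factor the characteristic polynomial to read off the algebraic multiplicities:
  χ_A(x) = (x + 4)^5

Step 2 — compute geometric multiplicities via the rank-nullity identity g(λ) = n − rank(A − λI):
  rank(A − (-4)·I) = 1, so dim ker(A − (-4)·I) = n − 1 = 4

Summary:
  λ = -4: algebraic multiplicity = 5, geometric multiplicity = 4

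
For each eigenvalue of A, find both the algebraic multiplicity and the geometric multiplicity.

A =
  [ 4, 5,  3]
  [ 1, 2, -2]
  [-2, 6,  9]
λ = 5: alg = 3, geom = 1

Step 1 — factor the characteristic polynomial to read off the algebraic multiplicities:
  χ_A(x) = (x - 5)^3

Step 2 — compute geometric multiplicities via the rank-nullity identity g(λ) = n − rank(A − λI):
  rank(A − (5)·I) = 2, so dim ker(A − (5)·I) = n − 2 = 1

Summary:
  λ = 5: algebraic multiplicity = 3, geometric multiplicity = 1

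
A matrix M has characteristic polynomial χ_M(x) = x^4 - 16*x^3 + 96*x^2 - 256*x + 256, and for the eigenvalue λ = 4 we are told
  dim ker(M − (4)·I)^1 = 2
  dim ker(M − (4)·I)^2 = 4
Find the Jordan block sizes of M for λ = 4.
Block sizes for λ = 4: [2, 2]

From the dimensions of kernels of powers, the number of Jordan blocks of size at least j is d_j − d_{j−1} where d_j = dim ker(N^j) (with d_0 = 0). Computing the differences gives [2, 2].
The number of blocks of size exactly k is (#blocks of size ≥ k) − (#blocks of size ≥ k + 1), so the partition is: 2 block(s) of size 2.
In nonincreasing order the block sizes are [2, 2].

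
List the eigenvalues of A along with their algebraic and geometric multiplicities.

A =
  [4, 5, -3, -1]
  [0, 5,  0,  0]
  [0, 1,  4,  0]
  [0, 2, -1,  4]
λ = 4: alg = 3, geom = 1; λ = 5: alg = 1, geom = 1

Step 1 — factor the characteristic polynomial to read off the algebraic multiplicities:
  χ_A(x) = (x - 5)*(x - 4)^3

Step 2 — compute geometric multiplicities via the rank-nullity identity g(λ) = n − rank(A − λI):
  rank(A − (4)·I) = 3, so dim ker(A − (4)·I) = n − 3 = 1
  rank(A − (5)·I) = 3, so dim ker(A − (5)·I) = n − 3 = 1

Summary:
  λ = 4: algebraic multiplicity = 3, geometric multiplicity = 1
  λ = 5: algebraic multiplicity = 1, geometric multiplicity = 1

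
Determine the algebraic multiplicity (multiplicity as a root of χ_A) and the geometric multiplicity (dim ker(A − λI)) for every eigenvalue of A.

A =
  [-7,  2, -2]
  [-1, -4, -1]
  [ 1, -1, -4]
λ = -5: alg = 3, geom = 2

Step 1 — factor the characteristic polynomial to read off the algebraic multiplicities:
  χ_A(x) = (x + 5)^3

Step 2 — compute geometric multiplicities via the rank-nullity identity g(λ) = n − rank(A − λI):
  rank(A − (-5)·I) = 1, so dim ker(A − (-5)·I) = n − 1 = 2

Summary:
  λ = -5: algebraic multiplicity = 3, geometric multiplicity = 2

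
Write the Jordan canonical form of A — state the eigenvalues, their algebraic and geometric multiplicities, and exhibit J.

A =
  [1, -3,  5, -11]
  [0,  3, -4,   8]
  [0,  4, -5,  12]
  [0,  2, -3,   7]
J_3(1) ⊕ J_1(3)

The characteristic polynomial is
  det(x·I − A) = x^4 - 6*x^3 + 12*x^2 - 10*x + 3 = (x - 3)*(x - 1)^3

Eigenvalues and multiplicities (the geometric multiplicity of λ is n − rank(A − λI), which equals the number of Jordan blocks for λ):
  λ = 1: algebraic multiplicity = 3, geometric multiplicity = 1
  λ = 3: algebraic multiplicity = 1, geometric multiplicity = 1

Determining the block sizes for each eigenvalue:
  λ = 1: one block (gm = 1), so the single block has size am = 3 → block sizes [3]
  λ = 3: one block (gm = 1), so the single block has size am = 1 → block sizes [1]

Assembling the blocks gives a Jordan form
J =
  [1, 1, 0, 0]
  [0, 1, 1, 0]
  [0, 0, 1, 0]
  [0, 0, 0, 3]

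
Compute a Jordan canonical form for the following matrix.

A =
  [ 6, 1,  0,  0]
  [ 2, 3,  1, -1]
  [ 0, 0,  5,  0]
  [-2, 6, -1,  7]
J_3(5) ⊕ J_1(6)

The characteristic polynomial is
  det(x·I − A) = x^4 - 21*x^3 + 165*x^2 - 575*x + 750 = (x - 6)*(x - 5)^3

Eigenvalues and multiplicities (the geometric multiplicity of λ is n − rank(A − λI), which equals the number of Jordan blocks for λ):
  λ = 5: algebraic multiplicity = 3, geometric multiplicity = 1
  λ = 6: algebraic multiplicity = 1, geometric multiplicity = 1

Determining the block sizes for each eigenvalue:
  λ = 5: one block (gm = 1), so the single block has size am = 3 → block sizes [3]
  λ = 6: one block (gm = 1), so the single block has size am = 1 → block sizes [1]

Assembling the blocks gives a Jordan form
J =
  [5, 1, 0, 0]
  [0, 5, 1, 0]
  [0, 0, 5, 0]
  [0, 0, 0, 6]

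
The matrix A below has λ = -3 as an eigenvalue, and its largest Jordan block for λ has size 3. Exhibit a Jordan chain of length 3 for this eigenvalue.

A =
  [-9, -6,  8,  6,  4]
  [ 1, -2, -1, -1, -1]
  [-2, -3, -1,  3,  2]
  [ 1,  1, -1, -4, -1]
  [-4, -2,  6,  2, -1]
A Jordan chain for λ = -3 of length 3:
v_1 = (4, -1, 2, -1, 2)ᵀ
v_2 = (-6, 1, -3, 1, -2)ᵀ
v_3 = (0, 1, 0, 0, 0)ᵀ

Let N = A − (-3)·I. We want v_3 with N^3 v_3 = 0 but N^2 v_3 ≠ 0; then v_{j-1} := N · v_j for j = 3, …, 2.

Pick v_3 = (0, 1, 0, 0, 0)ᵀ.
Then v_2 = N · v_3 = (-6, 1, -3, 1, -2)ᵀ.
Then v_1 = N · v_2 = (4, -1, 2, -1, 2)ᵀ.

Sanity check: (A − (-3)·I) v_1 = (0, 0, 0, 0, 0)ᵀ = 0. ✓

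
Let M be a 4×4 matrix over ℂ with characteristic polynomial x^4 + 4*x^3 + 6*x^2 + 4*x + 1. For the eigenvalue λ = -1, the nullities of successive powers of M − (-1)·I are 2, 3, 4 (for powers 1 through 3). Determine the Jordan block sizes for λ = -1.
Block sizes for λ = -1: [3, 1]

From the dimensions of kernels of powers, the number of Jordan blocks of size at least j is d_j − d_{j−1} where d_j = dim ker(N^j) (with d_0 = 0). Computing the differences gives [2, 1, 1].
The number of blocks of size exactly k is (#blocks of size ≥ k) − (#blocks of size ≥ k + 1), so the partition is: 1 block(s) of size 1, 1 block(s) of size 3.
In nonincreasing order the block sizes are [3, 1].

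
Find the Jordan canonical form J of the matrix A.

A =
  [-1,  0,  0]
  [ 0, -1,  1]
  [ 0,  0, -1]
J_2(-1) ⊕ J_1(-1)

The characteristic polynomial is
  det(x·I − A) = x^3 + 3*x^2 + 3*x + 1 = (x + 1)^3

Eigenvalues and multiplicities (the geometric multiplicity of λ is n − rank(A − λI), which equals the number of Jordan blocks for λ):
  λ = -1: algebraic multiplicity = 3, geometric multiplicity = 2

Determining the block sizes for each eigenvalue:
  λ = -1: 2 blocks summing to 3 forces exactly one block of size 2 and the rest size 1 → block sizes [2, 1]

Assembling the blocks gives a Jordan form
J =
  [-1,  1,  0]
  [ 0, -1,  0]
  [ 0,  0, -1]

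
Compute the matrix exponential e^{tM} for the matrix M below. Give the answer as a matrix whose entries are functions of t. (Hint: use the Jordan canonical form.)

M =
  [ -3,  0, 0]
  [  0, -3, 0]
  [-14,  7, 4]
e^{tM} =
  [exp(-3*t), 0, 0]
  [0, exp(-3*t), 0]
  [-2*exp(4*t) + 2*exp(-3*t), exp(4*t) - exp(-3*t), exp(4*t)]

Strategy: write M = P · J · P⁻¹ where J is a Jordan canonical form, so e^{tM} = P · e^{tJ} · P⁻¹, and e^{tJ} can be computed block-by-block.

M has Jordan form
J =
  [-3,  0, 0]
  [ 0, -3, 0]
  [ 0,  0, 4]
(up to reordering of blocks).

Per-block formulas:
  For a 1×1 block at λ = 4: exp(t · [4]) = [e^(4t)].
  For a 1×1 block at λ = -3: exp(t · [-3]) = [e^(-3t)].

After assembling e^{tJ} and conjugating by P, we get:

e^{tM} =
  [exp(-3*t), 0, 0]
  [0, exp(-3*t), 0]
  [-2*exp(4*t) + 2*exp(-3*t), exp(4*t) - exp(-3*t), exp(4*t)]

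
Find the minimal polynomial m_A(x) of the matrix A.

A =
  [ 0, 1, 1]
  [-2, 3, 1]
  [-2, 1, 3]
x^2 - 4*x + 4

The characteristic polynomial is χ_A(x) = (x - 2)^3, so the eigenvalues are known. The minimal polynomial is
  m_A(x) = Π_λ (x − λ)^{k_λ}
where k_λ is the size of the *largest* Jordan block for λ (equivalently, the smallest k with (A − λI)^k v = 0 for every generalised eigenvector v of λ).

  λ = 2: largest Jordan block has size 2, contributing (x − 2)^2

So m_A(x) = (x - 2)^2 = x^2 - 4*x + 4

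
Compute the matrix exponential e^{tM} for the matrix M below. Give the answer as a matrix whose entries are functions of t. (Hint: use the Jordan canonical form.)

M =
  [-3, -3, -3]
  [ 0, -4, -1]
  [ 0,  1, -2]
e^{tM} =
  [exp(-3*t), -3*t*exp(-3*t), -3*t*exp(-3*t)]
  [0, -t*exp(-3*t) + exp(-3*t), -t*exp(-3*t)]
  [0, t*exp(-3*t), t*exp(-3*t) + exp(-3*t)]

Strategy: write M = P · J · P⁻¹ where J is a Jordan canonical form, so e^{tM} = P · e^{tJ} · P⁻¹, and e^{tJ} can be computed block-by-block.

M has Jordan form
J =
  [-3,  1,  0]
  [ 0, -3,  0]
  [ 0,  0, -3]
(up to reordering of blocks).

Per-block formulas:
  For a 2×2 Jordan block J_2(-3): exp(t · J_2(-3)) = e^(-3t)·(I + t·N), where N is the 2×2 nilpotent shift.
  For a 1×1 block at λ = -3: exp(t · [-3]) = [e^(-3t)].

After assembling e^{tJ} and conjugating by P, we get:

e^{tM} =
  [exp(-3*t), -3*t*exp(-3*t), -3*t*exp(-3*t)]
  [0, -t*exp(-3*t) + exp(-3*t), -t*exp(-3*t)]
  [0, t*exp(-3*t), t*exp(-3*t) + exp(-3*t)]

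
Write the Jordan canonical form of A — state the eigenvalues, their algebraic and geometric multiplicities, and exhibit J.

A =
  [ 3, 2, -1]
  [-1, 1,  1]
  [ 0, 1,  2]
J_3(2)

The characteristic polynomial is
  det(x·I − A) = x^3 - 6*x^2 + 12*x - 8 = (x - 2)^3

Eigenvalues and multiplicities (the geometric multiplicity of λ is n − rank(A − λI), which equals the number of Jordan blocks for λ):
  λ = 2: algebraic multiplicity = 3, geometric multiplicity = 1

Determining the block sizes for each eigenvalue:
  λ = 2: one block (gm = 1), so the single block has size am = 3 → block sizes [3]

Assembling the blocks gives a Jordan form
J =
  [2, 1, 0]
  [0, 2, 1]
  [0, 0, 2]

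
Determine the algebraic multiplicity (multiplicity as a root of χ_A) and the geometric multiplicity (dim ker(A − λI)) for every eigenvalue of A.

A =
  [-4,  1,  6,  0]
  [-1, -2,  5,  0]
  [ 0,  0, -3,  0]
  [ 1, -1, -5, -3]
λ = -3: alg = 4, geom = 2

Step 1 — factor the characteristic polynomial to read off the algebraic multiplicities:
  χ_A(x) = (x + 3)^4

Step 2 — compute geometric multiplicities via the rank-nullity identity g(λ) = n − rank(A − λI):
  rank(A − (-3)·I) = 2, so dim ker(A − (-3)·I) = n − 2 = 2

Summary:
  λ = -3: algebraic multiplicity = 4, geometric multiplicity = 2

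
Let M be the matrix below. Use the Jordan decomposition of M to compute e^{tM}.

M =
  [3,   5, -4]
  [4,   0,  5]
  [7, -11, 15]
e^{tM} =
  [t^2*exp(6*t)/2 - 3*t*exp(6*t) + exp(6*t), -t^2*exp(6*t)/2 + 5*t*exp(6*t), t^2*exp(6*t)/2 - 4*t*exp(6*t)]
  [-t^2*exp(6*t)/2 + 4*t*exp(6*t), t^2*exp(6*t)/2 - 6*t*exp(6*t) + exp(6*t), -t^2*exp(6*t)/2 + 5*t*exp(6*t)]
  [-t^2*exp(6*t) + 7*t*exp(6*t), t^2*exp(6*t) - 11*t*exp(6*t), -t^2*exp(6*t) + 9*t*exp(6*t) + exp(6*t)]

Strategy: write M = P · J · P⁻¹ where J is a Jordan canonical form, so e^{tM} = P · e^{tJ} · P⁻¹, and e^{tJ} can be computed block-by-block.

M has Jordan form
J =
  [6, 1, 0]
  [0, 6, 1]
  [0, 0, 6]
(up to reordering of blocks).

Per-block formulas:
  For a 3×3 Jordan block J_3(6): exp(t · J_3(6)) = e^(6t)·(I + t·N + (t^2/2)·N^2), where N is the 3×3 nilpotent shift.

After assembling e^{tJ} and conjugating by P, we get:

e^{tM} =
  [t^2*exp(6*t)/2 - 3*t*exp(6*t) + exp(6*t), -t^2*exp(6*t)/2 + 5*t*exp(6*t), t^2*exp(6*t)/2 - 4*t*exp(6*t)]
  [-t^2*exp(6*t)/2 + 4*t*exp(6*t), t^2*exp(6*t)/2 - 6*t*exp(6*t) + exp(6*t), -t^2*exp(6*t)/2 + 5*t*exp(6*t)]
  [-t^2*exp(6*t) + 7*t*exp(6*t), t^2*exp(6*t) - 11*t*exp(6*t), -t^2*exp(6*t) + 9*t*exp(6*t) + exp(6*t)]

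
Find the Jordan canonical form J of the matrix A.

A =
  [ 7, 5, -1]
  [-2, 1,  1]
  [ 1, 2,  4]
J_3(4)

The characteristic polynomial is
  det(x·I − A) = x^3 - 12*x^2 + 48*x - 64 = (x - 4)^3

Eigenvalues and multiplicities (the geometric multiplicity of λ is n − rank(A − λI), which equals the number of Jordan blocks for λ):
  λ = 4: algebraic multiplicity = 3, geometric multiplicity = 1

Determining the block sizes for each eigenvalue:
  λ = 4: one block (gm = 1), so the single block has size am = 3 → block sizes [3]

Assembling the blocks gives a Jordan form
J =
  [4, 1, 0]
  [0, 4, 1]
  [0, 0, 4]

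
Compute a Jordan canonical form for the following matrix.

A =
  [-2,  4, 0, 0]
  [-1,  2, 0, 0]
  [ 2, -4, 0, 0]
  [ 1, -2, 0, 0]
J_2(0) ⊕ J_1(0) ⊕ J_1(0)

The characteristic polynomial is
  det(x·I − A) = x^4

Eigenvalues and multiplicities (the geometric multiplicity of λ is n − rank(A − λI), which equals the number of Jordan blocks for λ):
  λ = 0: algebraic multiplicity = 4, geometric multiplicity = 3

Determining the block sizes for each eigenvalue:
  λ = 0: 3 blocks summing to 4 forces exactly one block of size 2 and the rest size 1 → block sizes [2, 1, 1]

Assembling the blocks gives a Jordan form
J =
  [0, 1, 0, 0]
  [0, 0, 0, 0]
  [0, 0, 0, 0]
  [0, 0, 0, 0]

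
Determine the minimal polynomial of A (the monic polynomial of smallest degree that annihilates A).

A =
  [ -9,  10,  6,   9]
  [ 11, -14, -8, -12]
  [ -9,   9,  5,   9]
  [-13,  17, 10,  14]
x^3 + 3*x^2 + 3*x + 1

The characteristic polynomial is χ_A(x) = (x + 1)^4, so the eigenvalues are known. The minimal polynomial is
  m_A(x) = Π_λ (x − λ)^{k_λ}
where k_λ is the size of the *largest* Jordan block for λ (equivalently, the smallest k with (A − λI)^k v = 0 for every generalised eigenvector v of λ).

  λ = -1: largest Jordan block has size 3, contributing (x + 1)^3

So m_A(x) = (x + 1)^3 = x^3 + 3*x^2 + 3*x + 1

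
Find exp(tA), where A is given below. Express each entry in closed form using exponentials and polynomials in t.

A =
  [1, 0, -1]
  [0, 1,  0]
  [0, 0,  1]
e^{tA} =
  [exp(t), 0, -t*exp(t)]
  [0, exp(t), 0]
  [0, 0, exp(t)]

Strategy: write A = P · J · P⁻¹ where J is a Jordan canonical form, so e^{tA} = P · e^{tJ} · P⁻¹, and e^{tJ} can be computed block-by-block.

A has Jordan form
J =
  [1, 1, 0]
  [0, 1, 0]
  [0, 0, 1]
(up to reordering of blocks).

Per-block formulas:
  For a 1×1 block at λ = 1: exp(t · [1]) = [e^(1t)].
  For a 2×2 Jordan block J_2(1): exp(t · J_2(1)) = e^(1t)·(I + t·N), where N is the 2×2 nilpotent shift.

After assembling e^{tJ} and conjugating by P, we get:

e^{tA} =
  [exp(t), 0, -t*exp(t)]
  [0, exp(t), 0]
  [0, 0, exp(t)]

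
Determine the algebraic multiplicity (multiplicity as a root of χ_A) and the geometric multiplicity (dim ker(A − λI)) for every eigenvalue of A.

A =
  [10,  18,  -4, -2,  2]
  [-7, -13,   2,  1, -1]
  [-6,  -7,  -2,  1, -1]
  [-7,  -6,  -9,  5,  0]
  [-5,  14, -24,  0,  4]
λ = -4: alg = 2, geom = 1; λ = 4: alg = 3, geom = 1

Step 1 — factor the characteristic polynomial to read off the algebraic multiplicities:
  χ_A(x) = (x - 4)^3*(x + 4)^2

Step 2 — compute geometric multiplicities via the rank-nullity identity g(λ) = n − rank(A − λI):
  rank(A − (-4)·I) = 4, so dim ker(A − (-4)·I) = n − 4 = 1
  rank(A − (4)·I) = 4, so dim ker(A − (4)·I) = n − 4 = 1

Summary:
  λ = -4: algebraic multiplicity = 2, geometric multiplicity = 1
  λ = 4: algebraic multiplicity = 3, geometric multiplicity = 1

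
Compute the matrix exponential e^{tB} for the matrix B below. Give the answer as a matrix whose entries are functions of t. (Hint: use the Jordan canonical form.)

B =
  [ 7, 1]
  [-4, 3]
e^{tB} =
  [2*t*exp(5*t) + exp(5*t), t*exp(5*t)]
  [-4*t*exp(5*t), -2*t*exp(5*t) + exp(5*t)]

Strategy: write B = P · J · P⁻¹ where J is a Jordan canonical form, so e^{tB} = P · e^{tJ} · P⁻¹, and e^{tJ} can be computed block-by-block.

B has Jordan form
J =
  [5, 1]
  [0, 5]
(up to reordering of blocks).

Per-block formulas:
  For a 2×2 Jordan block J_2(5): exp(t · J_2(5)) = e^(5t)·(I + t·N), where N is the 2×2 nilpotent shift.

After assembling e^{tJ} and conjugating by P, we get:

e^{tB} =
  [2*t*exp(5*t) + exp(5*t), t*exp(5*t)]
  [-4*t*exp(5*t), -2*t*exp(5*t) + exp(5*t)]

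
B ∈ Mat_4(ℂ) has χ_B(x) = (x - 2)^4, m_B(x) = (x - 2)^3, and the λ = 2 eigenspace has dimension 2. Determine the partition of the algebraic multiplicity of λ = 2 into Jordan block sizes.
Block sizes for λ = 2: [3, 1]

Step 1 — from the characteristic polynomial, algebraic multiplicity of λ = 2 is 4. From dim ker(B − (2)·I) = 2, there are exactly 2 Jordan blocks for λ = 2.
Step 2 — from the minimal polynomial, the factor (x − 2)^3 tells us the largest block for λ = 2 has size 3.
Step 3 — with total size 4, 2 blocks, and largest block 3, the block sizes (in nonincreasing order) are [3, 1].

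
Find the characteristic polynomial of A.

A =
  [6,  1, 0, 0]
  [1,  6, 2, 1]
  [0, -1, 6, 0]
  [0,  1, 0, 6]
x^4 - 24*x^3 + 216*x^2 - 864*x + 1296

Expanding det(x·I − A) (e.g. by cofactor expansion or by noting that A is similar to its Jordan form J, which has the same characteristic polynomial as A) gives
  χ_A(x) = x^4 - 24*x^3 + 216*x^2 - 864*x + 1296
which factors as (x - 6)^4. The eigenvalues (with algebraic multiplicities) are λ = 6 with multiplicity 4.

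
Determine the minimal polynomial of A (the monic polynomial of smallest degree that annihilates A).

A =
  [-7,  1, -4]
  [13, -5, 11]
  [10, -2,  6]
x^3 + 6*x^2 + 12*x + 8

The characteristic polynomial is χ_A(x) = (x + 2)^3, so the eigenvalues are known. The minimal polynomial is
  m_A(x) = Π_λ (x − λ)^{k_λ}
where k_λ is the size of the *largest* Jordan block for λ (equivalently, the smallest k with (A − λI)^k v = 0 for every generalised eigenvector v of λ).

  λ = -2: largest Jordan block has size 3, contributing (x + 2)^3

So m_A(x) = (x + 2)^3 = x^3 + 6*x^2 + 12*x + 8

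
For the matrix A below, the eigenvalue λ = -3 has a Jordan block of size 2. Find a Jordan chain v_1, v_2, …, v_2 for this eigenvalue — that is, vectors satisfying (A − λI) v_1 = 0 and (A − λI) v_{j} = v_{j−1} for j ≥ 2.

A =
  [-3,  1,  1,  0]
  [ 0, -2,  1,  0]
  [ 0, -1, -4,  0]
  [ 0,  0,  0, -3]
A Jordan chain for λ = -3 of length 2:
v_1 = (1, 1, -1, 0)ᵀ
v_2 = (0, 1, 0, 0)ᵀ

Let N = A − (-3)·I. We want v_2 with N^2 v_2 = 0 but N^1 v_2 ≠ 0; then v_{j-1} := N · v_j for j = 2, …, 2.

Pick v_2 = (0, 1, 0, 0)ᵀ.
Then v_1 = N · v_2 = (1, 1, -1, 0)ᵀ.

Sanity check: (A − (-3)·I) v_1 = (0, 0, 0, 0)ᵀ = 0. ✓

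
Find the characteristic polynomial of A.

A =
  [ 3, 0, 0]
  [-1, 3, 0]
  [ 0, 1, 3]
x^3 - 9*x^2 + 27*x - 27

Expanding det(x·I − A) (e.g. by cofactor expansion or by noting that A is similar to its Jordan form J, which has the same characteristic polynomial as A) gives
  χ_A(x) = x^3 - 9*x^2 + 27*x - 27
which factors as (x - 3)^3. The eigenvalues (with algebraic multiplicities) are λ = 3 with multiplicity 3.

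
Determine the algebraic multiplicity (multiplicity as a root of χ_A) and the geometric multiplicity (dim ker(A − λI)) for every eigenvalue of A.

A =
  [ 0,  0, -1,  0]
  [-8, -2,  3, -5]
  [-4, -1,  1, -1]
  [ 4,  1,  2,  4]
λ = 0: alg = 3, geom = 1; λ = 3: alg = 1, geom = 1

Step 1 — factor the characteristic polynomial to read off the algebraic multiplicities:
  χ_A(x) = x^3*(x - 3)

Step 2 — compute geometric multiplicities via the rank-nullity identity g(λ) = n − rank(A − λI):
  rank(A − (0)·I) = 3, so dim ker(A − (0)·I) = n − 3 = 1
  rank(A − (3)·I) = 3, so dim ker(A − (3)·I) = n − 3 = 1

Summary:
  λ = 0: algebraic multiplicity = 3, geometric multiplicity = 1
  λ = 3: algebraic multiplicity = 1, geometric multiplicity = 1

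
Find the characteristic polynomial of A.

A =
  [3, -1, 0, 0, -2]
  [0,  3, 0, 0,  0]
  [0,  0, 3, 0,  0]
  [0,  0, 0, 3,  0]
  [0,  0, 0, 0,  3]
x^5 - 15*x^4 + 90*x^3 - 270*x^2 + 405*x - 243

Expanding det(x·I − A) (e.g. by cofactor expansion or by noting that A is similar to its Jordan form J, which has the same characteristic polynomial as A) gives
  χ_A(x) = x^5 - 15*x^4 + 90*x^3 - 270*x^2 + 405*x - 243
which factors as (x - 3)^5. The eigenvalues (with algebraic multiplicities) are λ = 3 with multiplicity 5.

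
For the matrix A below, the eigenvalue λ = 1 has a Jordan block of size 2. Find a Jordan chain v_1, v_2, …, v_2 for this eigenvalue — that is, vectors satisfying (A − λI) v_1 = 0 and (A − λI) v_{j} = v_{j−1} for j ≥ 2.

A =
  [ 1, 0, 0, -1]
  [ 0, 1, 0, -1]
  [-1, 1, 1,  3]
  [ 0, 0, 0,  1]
A Jordan chain for λ = 1 of length 2:
v_1 = (0, 0, -1, 0)ᵀ
v_2 = (1, 0, 0, 0)ᵀ

Let N = A − (1)·I. We want v_2 with N^2 v_2 = 0 but N^1 v_2 ≠ 0; then v_{j-1} := N · v_j for j = 2, …, 2.

Pick v_2 = (1, 0, 0, 0)ᵀ.
Then v_1 = N · v_2 = (0, 0, -1, 0)ᵀ.

Sanity check: (A − (1)·I) v_1 = (0, 0, 0, 0)ᵀ = 0. ✓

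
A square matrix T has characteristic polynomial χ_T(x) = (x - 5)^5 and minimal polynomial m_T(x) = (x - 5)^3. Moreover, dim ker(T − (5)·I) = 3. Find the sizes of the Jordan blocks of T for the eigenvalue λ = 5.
Block sizes for λ = 5: [3, 1, 1]

Step 1 — from the characteristic polynomial, algebraic multiplicity of λ = 5 is 5. From dim ker(T − (5)·I) = 3, there are exactly 3 Jordan blocks for λ = 5.
Step 2 — from the minimal polynomial, the factor (x − 5)^3 tells us the largest block for λ = 5 has size 3.
Step 3 — with total size 5, 3 blocks, and largest block 3, the block sizes (in nonincreasing order) are [3, 1, 1].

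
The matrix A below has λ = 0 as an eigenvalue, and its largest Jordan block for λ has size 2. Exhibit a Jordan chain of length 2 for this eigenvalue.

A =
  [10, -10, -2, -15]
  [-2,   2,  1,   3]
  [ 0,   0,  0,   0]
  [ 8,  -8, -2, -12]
A Jordan chain for λ = 0 of length 2:
v_1 = (10, -2, 0, 8)ᵀ
v_2 = (1, 0, 0, 0)ᵀ

Let N = A − (0)·I. We want v_2 with N^2 v_2 = 0 but N^1 v_2 ≠ 0; then v_{j-1} := N · v_j for j = 2, …, 2.

Pick v_2 = (1, 0, 0, 0)ᵀ.
Then v_1 = N · v_2 = (10, -2, 0, 8)ᵀ.

Sanity check: (A − (0)·I) v_1 = (0, 0, 0, 0)ᵀ = 0. ✓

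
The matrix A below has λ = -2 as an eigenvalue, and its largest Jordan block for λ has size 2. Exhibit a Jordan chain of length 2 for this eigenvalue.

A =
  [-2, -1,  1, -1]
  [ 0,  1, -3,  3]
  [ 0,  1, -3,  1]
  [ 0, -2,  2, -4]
A Jordan chain for λ = -2 of length 2:
v_1 = (-1, 3, 1, -2)ᵀ
v_2 = (0, 1, 0, 0)ᵀ

Let N = A − (-2)·I. We want v_2 with N^2 v_2 = 0 but N^1 v_2 ≠ 0; then v_{j-1} := N · v_j for j = 2, …, 2.

Pick v_2 = (0, 1, 0, 0)ᵀ.
Then v_1 = N · v_2 = (-1, 3, 1, -2)ᵀ.

Sanity check: (A − (-2)·I) v_1 = (0, 0, 0, 0)ᵀ = 0. ✓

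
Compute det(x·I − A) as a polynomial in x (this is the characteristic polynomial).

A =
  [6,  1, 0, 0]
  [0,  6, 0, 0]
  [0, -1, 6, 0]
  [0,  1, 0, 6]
x^4 - 24*x^3 + 216*x^2 - 864*x + 1296

Expanding det(x·I − A) (e.g. by cofactor expansion or by noting that A is similar to its Jordan form J, which has the same characteristic polynomial as A) gives
  χ_A(x) = x^4 - 24*x^3 + 216*x^2 - 864*x + 1296
which factors as (x - 6)^4. The eigenvalues (with algebraic multiplicities) are λ = 6 with multiplicity 4.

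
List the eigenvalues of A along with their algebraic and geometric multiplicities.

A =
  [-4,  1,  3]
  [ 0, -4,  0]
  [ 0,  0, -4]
λ = -4: alg = 3, geom = 2

Step 1 — factor the characteristic polynomial to read off the algebraic multiplicities:
  χ_A(x) = (x + 4)^3

Step 2 — compute geometric multiplicities via the rank-nullity identity g(λ) = n − rank(A − λI):
  rank(A − (-4)·I) = 1, so dim ker(A − (-4)·I) = n − 1 = 2

Summary:
  λ = -4: algebraic multiplicity = 3, geometric multiplicity = 2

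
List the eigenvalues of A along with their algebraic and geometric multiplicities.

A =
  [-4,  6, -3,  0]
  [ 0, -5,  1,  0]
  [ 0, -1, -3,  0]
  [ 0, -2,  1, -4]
λ = -4: alg = 4, geom = 2

Step 1 — factor the characteristic polynomial to read off the algebraic multiplicities:
  χ_A(x) = (x + 4)^4

Step 2 — compute geometric multiplicities via the rank-nullity identity g(λ) = n − rank(A − λI):
  rank(A − (-4)·I) = 2, so dim ker(A − (-4)·I) = n − 2 = 2

Summary:
  λ = -4: algebraic multiplicity = 4, geometric multiplicity = 2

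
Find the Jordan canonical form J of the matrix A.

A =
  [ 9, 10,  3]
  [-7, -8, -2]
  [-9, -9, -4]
J_3(-1)

The characteristic polynomial is
  det(x·I − A) = x^3 + 3*x^2 + 3*x + 1 = (x + 1)^3

Eigenvalues and multiplicities (the geometric multiplicity of λ is n − rank(A − λI), which equals the number of Jordan blocks for λ):
  λ = -1: algebraic multiplicity = 3, geometric multiplicity = 1

Determining the block sizes for each eigenvalue:
  λ = -1: one block (gm = 1), so the single block has size am = 3 → block sizes [3]

Assembling the blocks gives a Jordan form
J =
  [-1,  1,  0]
  [ 0, -1,  1]
  [ 0,  0, -1]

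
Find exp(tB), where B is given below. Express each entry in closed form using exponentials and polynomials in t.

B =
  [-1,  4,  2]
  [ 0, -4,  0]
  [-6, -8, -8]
e^{tB} =
  [4*exp(-4*t) - 3*exp(-5*t), 4*exp(-4*t) - 4*exp(-5*t), 2*exp(-4*t) - 2*exp(-5*t)]
  [0, exp(-4*t), 0]
  [-6*exp(-4*t) + 6*exp(-5*t), -8*exp(-4*t) + 8*exp(-5*t), -3*exp(-4*t) + 4*exp(-5*t)]

Strategy: write B = P · J · P⁻¹ where J is a Jordan canonical form, so e^{tB} = P · e^{tJ} · P⁻¹, and e^{tJ} can be computed block-by-block.

B has Jordan form
J =
  [-5,  0,  0]
  [ 0, -4,  0]
  [ 0,  0, -4]
(up to reordering of blocks).

Per-block formulas:
  For a 1×1 block at λ = -4: exp(t · [-4]) = [e^(-4t)].
  For a 1×1 block at λ = -5: exp(t · [-5]) = [e^(-5t)].

After assembling e^{tJ} and conjugating by P, we get:

e^{tB} =
  [4*exp(-4*t) - 3*exp(-5*t), 4*exp(-4*t) - 4*exp(-5*t), 2*exp(-4*t) - 2*exp(-5*t)]
  [0, exp(-4*t), 0]
  [-6*exp(-4*t) + 6*exp(-5*t), -8*exp(-4*t) + 8*exp(-5*t), -3*exp(-4*t) + 4*exp(-5*t)]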